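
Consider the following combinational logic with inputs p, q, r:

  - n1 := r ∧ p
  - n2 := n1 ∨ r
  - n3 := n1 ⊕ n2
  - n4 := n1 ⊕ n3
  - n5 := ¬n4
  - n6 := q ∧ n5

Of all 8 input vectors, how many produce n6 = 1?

2

n6 = q ∧ n5 must be 1, so both q = 1 and n5 = 1.
Satisfying assignments:
  p=0, q=1, r=0
  p=1, q=1, r=0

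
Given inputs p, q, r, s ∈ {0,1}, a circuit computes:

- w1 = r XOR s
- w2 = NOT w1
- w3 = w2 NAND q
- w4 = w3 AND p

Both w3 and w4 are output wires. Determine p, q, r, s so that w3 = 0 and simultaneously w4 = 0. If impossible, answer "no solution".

Check with p=0, q=1, r=0, s=0:
w1 = r XOR s = 0 XOR 0 = 0
w2 = NOT w1 = NOT 0 = 1
w3 = w2 NAND q = 1 NAND 1 = 0
w4 = w3 AND p = 0 AND 0 = 0
So w3 = 0 and w4 = 0.

p=0, q=1, r=0, s=0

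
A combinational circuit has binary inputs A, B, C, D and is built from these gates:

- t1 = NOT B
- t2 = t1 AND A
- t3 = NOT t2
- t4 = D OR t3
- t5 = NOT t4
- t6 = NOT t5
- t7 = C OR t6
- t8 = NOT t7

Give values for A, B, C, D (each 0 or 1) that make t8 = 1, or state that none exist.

Check with A=1, B=0, C=0, D=0:
t1 = NOT B = NOT 0 = 1
t2 = t1 AND A = 1 AND 1 = 1
t3 = NOT t2 = NOT 1 = 0
t4 = D OR t3 = 0 OR 0 = 0
t5 = NOT t4 = NOT 0 = 1
t6 = NOT t5 = NOT 1 = 0
t7 = C OR t6 = 0 OR 0 = 0
t8 = NOT t7 = NOT 0 = 1
So t8 = 1 as required.

A=1, B=0, C=0, D=0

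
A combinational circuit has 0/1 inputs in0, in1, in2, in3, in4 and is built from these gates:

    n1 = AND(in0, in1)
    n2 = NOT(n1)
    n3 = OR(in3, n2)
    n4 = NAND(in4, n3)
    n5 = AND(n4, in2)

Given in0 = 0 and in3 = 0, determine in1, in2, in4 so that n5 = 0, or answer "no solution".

in1=0, in2=0, in4=0

n5 = AND(n4, in2) must be 0, so at least one of n4, in2 is 0.
Check with in0 = 0 and in3 = 0 and in1=0, in2=0, in4=0:
n1 = AND(in0, in1) = AND(0, 0) = 0
n2 = NOT(n1) = NOT 0 = 1
n3 = OR(in3, n2) = OR(0, 1) = 1
n4 = NAND(in4, n3) = NAND(0, 1) = 1
n5 = AND(n4, in2) = AND(1, 0) = 0
So n5 = 0.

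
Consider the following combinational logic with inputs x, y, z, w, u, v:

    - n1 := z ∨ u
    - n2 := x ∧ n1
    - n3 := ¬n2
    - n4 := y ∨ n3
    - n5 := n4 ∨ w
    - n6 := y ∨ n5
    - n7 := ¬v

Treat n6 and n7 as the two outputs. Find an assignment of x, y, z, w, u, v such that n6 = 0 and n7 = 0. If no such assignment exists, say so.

Check with x=1 y=0 z=0 w=0 u=1 v=1:
n1 = z ∨ u = 0 ∨ 1 = 1
n2 = x ∧ n1 = 1 ∧ 1 = 1
n3 = ¬n2 = ¬1 = 0
n4 = y ∨ n3 = 0 ∨ 0 = 0
n5 = n4 ∨ w = 0 ∨ 0 = 0
n6 = y ∨ n5 = 0 ∨ 0 = 0
n7 = ¬v = ¬1 = 0
So n6 = 0 and n7 = 0.

x=1 y=0 z=0 w=0 u=1 v=1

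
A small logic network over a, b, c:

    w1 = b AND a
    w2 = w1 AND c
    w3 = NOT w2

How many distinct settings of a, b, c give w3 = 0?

w3 = NOT w2 must be 0, so w2 = 1.
w2 = w1 AND c must be 1, so both w1 = 1 and c = 1.
w1 = b AND a must be 1, so both b = 1 and a = 1.
Enumerating the 8 input combinations, 1 give w3 = 0 and 7 give w3 = 1.

1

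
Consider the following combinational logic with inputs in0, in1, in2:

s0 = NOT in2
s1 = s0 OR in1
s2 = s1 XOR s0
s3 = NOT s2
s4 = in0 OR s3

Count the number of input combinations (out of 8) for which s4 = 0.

1

s4 = in0 OR s3 must be 0, so both in0 = 0 and s3 = 0.
s3 = NOT s2 must be 0, so s2 = 1.
s2 = s1 XOR s0 must be 1, so s1 and s0 differ.
Enumerating the 8 input combinations, 1 give s4 = 0 and 7 give s4 = 1.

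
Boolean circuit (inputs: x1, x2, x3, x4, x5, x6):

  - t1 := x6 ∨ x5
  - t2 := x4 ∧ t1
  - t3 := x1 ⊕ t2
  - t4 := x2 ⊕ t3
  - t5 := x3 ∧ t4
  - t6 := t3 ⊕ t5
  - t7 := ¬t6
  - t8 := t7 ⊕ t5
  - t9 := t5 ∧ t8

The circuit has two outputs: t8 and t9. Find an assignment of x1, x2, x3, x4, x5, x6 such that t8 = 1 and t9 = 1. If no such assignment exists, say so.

x1=0, x2=1, x3=1, x4=0, x5=1, x6=0

Check with x1=0, x2=1, x3=1, x4=0, x5=1, x6=0:
t1 = x6 ∨ x5 = 0 ∨ 1 = 1
t2 = x4 ∧ t1 = 0 ∧ 1 = 0
t3 = x1 ⊕ t2 = 0 ⊕ 0 = 0
t4 = x2 ⊕ t3 = 1 ⊕ 0 = 1
t5 = x3 ∧ t4 = 1 ∧ 1 = 1
t6 = t3 ⊕ t5 = 0 ⊕ 1 = 1
t7 = ¬t6 = ¬1 = 0
t8 = t7 ⊕ t5 = 0 ⊕ 1 = 1
t9 = t5 ∧ t8 = 1 ∧ 1 = 1
So t8 = 1 and t9 = 1.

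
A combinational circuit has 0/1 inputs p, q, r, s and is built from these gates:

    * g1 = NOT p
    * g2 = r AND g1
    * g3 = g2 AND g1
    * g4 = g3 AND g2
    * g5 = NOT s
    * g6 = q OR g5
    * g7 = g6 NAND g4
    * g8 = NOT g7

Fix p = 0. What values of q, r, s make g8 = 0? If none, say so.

q=0 r=0 s=0

Check with p = 0 and q=0, r=0, s=0:
g1 = NOT p = NOT 0 = 1
g2 = r AND g1 = 0 AND 1 = 0
g3 = g2 AND g1 = 0 AND 1 = 0
g4 = g3 AND g2 = 0 AND 0 = 0
g5 = NOT s = NOT 0 = 1
g6 = q OR g5 = 0 OR 1 = 1
g7 = g6 NAND g4 = 1 NAND 0 = 1
g8 = NOT g7 = NOT 1 = 0
So g8 = 0.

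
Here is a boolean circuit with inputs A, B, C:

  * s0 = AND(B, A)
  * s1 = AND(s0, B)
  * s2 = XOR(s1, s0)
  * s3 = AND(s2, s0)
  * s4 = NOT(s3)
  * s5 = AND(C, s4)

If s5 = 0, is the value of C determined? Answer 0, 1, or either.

0

s5 = AND(C, s4) must be 0, so at least one of C, s4 is 0.
Every assignment with s5 = 0 has C = 0; there are 4 such assignment(s).
  A=0, B=0, C=0
  A=0, B=1, C=0
  A=1, B=0, C=0
  A=1, B=1, C=0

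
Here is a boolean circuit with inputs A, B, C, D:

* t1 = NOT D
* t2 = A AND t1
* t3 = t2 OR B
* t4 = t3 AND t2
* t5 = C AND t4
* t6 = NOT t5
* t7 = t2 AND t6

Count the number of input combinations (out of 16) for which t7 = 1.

t7 = t2 AND t6 must be 1, so both t2 = 1 and t6 = 1.
t2 = A AND t1 must be 1, so both A = 1 and t1 = 1.
t6 = NOT t5 must be 1, so t5 = 0.
Satisfying assignments:
  A=1, B=0, C=0, D=0
  A=1, B=1, C=0, D=0

2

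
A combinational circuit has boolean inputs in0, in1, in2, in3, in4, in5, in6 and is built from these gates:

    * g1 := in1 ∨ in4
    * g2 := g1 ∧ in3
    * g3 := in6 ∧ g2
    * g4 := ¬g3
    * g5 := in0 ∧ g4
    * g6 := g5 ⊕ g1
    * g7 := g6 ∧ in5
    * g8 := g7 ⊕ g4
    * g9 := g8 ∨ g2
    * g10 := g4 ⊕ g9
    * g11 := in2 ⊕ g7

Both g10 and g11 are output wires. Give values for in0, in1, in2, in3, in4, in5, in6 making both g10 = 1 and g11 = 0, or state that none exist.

in0=0, in1=0, in2=1, in3=0, in4=1, in5=1, in6=0

Check with in0=0, in1=0, in2=1, in3=0, in4=1, in5=1, in6=0:
g1 = in1 ∨ in4 = 0 ∨ 1 = 1
g2 = g1 ∧ in3 = 1 ∧ 0 = 0
g3 = in6 ∧ g2 = 0 ∧ 0 = 0
g4 = ¬g3 = ¬0 = 1
g5 = in0 ∧ g4 = 0 ∧ 1 = 0
g6 = g5 ⊕ g1 = 0 ⊕ 1 = 1
g7 = g6 ∧ in5 = 1 ∧ 1 = 1
g8 = g7 ⊕ g4 = 1 ⊕ 1 = 0
g9 = g8 ∨ g2 = 0 ∨ 0 = 0
g10 = g4 ⊕ g9 = 1 ⊕ 0 = 1
g11 = in2 ⊕ g7 = 1 ⊕ 1 = 0
So g10 = 1 and g11 = 0.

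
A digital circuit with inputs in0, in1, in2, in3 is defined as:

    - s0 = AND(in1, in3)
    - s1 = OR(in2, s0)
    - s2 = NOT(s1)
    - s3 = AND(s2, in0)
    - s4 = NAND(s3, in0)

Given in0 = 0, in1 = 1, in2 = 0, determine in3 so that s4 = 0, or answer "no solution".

no solution exists

With in0 = 0, in1 = 1, in2 = 0 fixed, none of the 2 settings of in3 give s4 = 0.
For example, with in3=0:
s0 = AND(in1, in3) = AND(1, 0) = 0
s1 = OR(in2, s0) = OR(0, 0) = 0
s2 = NOT(s1) = NOT 0 = 1
s3 = AND(s2, in0) = AND(1, 0) = 0
s4 = NAND(s3, in0) = NAND(0, 0) = 1
giving s4 = 1 ≠ 0.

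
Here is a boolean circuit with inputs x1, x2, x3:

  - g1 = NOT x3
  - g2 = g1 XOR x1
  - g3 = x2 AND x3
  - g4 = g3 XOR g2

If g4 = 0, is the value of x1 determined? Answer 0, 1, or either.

either

Both values of x1 occur among assignments with g4 = 0:
  x1=0: x1=0, x2=0, x3=1
  x1=1: x1=1, x2=0, x3=0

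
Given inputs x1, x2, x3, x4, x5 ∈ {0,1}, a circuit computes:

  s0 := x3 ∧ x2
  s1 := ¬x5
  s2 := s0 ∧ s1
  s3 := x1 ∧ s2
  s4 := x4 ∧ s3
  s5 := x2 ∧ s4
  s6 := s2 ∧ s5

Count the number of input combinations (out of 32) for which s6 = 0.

31

s6 = s2 ∧ s5 must be 0, so at least one of s2, s5 is 0.
Enumerating the 32 input combinations, 31 give s6 = 0 and 1 give s6 = 1.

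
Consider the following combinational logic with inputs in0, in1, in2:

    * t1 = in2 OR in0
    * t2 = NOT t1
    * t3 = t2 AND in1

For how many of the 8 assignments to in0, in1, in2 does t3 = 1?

t3 = t2 AND in1 must be 1, so both t2 = 1 and in1 = 1.
t2 = NOT t1 must be 1, so t1 = 0.
t1 = in2 OR in0 must be 0, so both in2 = 0 and in0 = 0.
Enumerating the 8 input combinations, 1 give t3 = 1 and 7 give t3 = 0.

1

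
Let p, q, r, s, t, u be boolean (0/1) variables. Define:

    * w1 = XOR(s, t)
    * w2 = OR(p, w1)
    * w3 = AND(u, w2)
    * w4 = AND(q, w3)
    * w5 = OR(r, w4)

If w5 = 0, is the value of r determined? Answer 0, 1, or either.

0

w5 = OR(r, w4) must be 0, so both r = 0 and w4 = 0.
w4 = AND(q, w3) must be 0, so at least one of q, w3 is 0.
Every assignment with w5 = 0 has r = 0; there are 26 such assignment(s).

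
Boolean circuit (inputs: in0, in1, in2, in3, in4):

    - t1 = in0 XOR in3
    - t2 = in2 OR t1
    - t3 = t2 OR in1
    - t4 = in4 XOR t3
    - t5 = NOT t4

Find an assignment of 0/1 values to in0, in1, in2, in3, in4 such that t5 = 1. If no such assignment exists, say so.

t5 = NOT t4 must be 1, so t4 = 0.
Check with in0=1 in1=0 in2=0 in3=0 in4=1:
t1 = in0 XOR in3 = 1 XOR 0 = 1
t2 = in2 OR t1 = 0 OR 1 = 1
t3 = t2 OR in1 = 1 OR 0 = 1
t4 = in4 XOR t3 = 1 XOR 1 = 0
t5 = NOT t4 = NOT 0 = 1
So t5 = 1 as required.

in0=1 in1=0 in2=0 in3=0 in4=1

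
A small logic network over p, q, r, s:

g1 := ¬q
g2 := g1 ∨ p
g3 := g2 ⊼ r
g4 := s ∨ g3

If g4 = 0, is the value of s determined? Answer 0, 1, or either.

0

g4 = s ∨ g3 must be 0, so both s = 0 and g3 = 0.
g3 = g2 ⊼ r must be 0, so both g2 = 1 and r = 1.
g2 = g1 ∨ p must be 1, so at least one of g1, p is 1.
Every assignment with g4 = 0 has s = 0; there are 3 such assignment(s).
  p=0, q=0, r=1, s=0
  p=1, q=0, r=1, s=0
  p=1, q=1, r=1, s=0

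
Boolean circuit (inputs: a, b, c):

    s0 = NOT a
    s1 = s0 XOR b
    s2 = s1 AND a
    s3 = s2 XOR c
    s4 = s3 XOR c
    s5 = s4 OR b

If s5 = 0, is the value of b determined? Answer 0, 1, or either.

0

s5 = s4 OR b must be 0, so both s4 = 0 and b = 0.
Every assignment with s5 = 0 has b = 0; there are 4 such assignment(s).
  a=0, b=0, c=0
  a=0, b=0, c=1
  a=1, b=0, c=0
  a=1, b=0, c=1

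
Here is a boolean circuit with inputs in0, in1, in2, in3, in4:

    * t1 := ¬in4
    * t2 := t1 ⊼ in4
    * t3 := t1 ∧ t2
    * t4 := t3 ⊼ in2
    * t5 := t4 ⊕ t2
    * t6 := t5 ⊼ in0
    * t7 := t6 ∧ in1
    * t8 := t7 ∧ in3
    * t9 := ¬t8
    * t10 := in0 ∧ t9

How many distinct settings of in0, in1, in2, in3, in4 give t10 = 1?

t10 = in0 ∧ t9 must be 1, so both in0 = 1 and t9 = 1.
Enumerating the 32 input combinations, 13 give t10 = 1 and 19 give t10 = 0.

13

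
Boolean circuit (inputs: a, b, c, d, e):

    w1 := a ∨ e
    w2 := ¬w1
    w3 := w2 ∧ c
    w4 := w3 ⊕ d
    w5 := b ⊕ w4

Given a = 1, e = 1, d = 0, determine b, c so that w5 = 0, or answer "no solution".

Check with a = 1, e = 1, d = 0 and b=0, c=1:
w1 = a ∨ e = 1 ∨ 1 = 1
w2 = ¬w1 = ¬1 = 0
w3 = w2 ∧ c = 0 ∧ 1 = 0
w4 = w3 ⊕ d = 0 ⊕ 0 = 0
w5 = b ⊕ w4 = 0 ⊕ 0 = 0
So w5 = 0.

b=0, c=1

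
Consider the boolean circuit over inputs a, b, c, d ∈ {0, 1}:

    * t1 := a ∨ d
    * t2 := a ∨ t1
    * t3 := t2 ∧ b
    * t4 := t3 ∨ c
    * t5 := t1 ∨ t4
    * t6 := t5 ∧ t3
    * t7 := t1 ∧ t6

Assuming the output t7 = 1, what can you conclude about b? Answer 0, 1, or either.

1

t7 = t1 ∧ t6 must be 1, so both t1 = 1 and t6 = 1.
t1 = a ∨ d must be 1, so at least one of a, d is 1.
Every assignment with t7 = 1 has b = 1; there are 6 such assignment(s).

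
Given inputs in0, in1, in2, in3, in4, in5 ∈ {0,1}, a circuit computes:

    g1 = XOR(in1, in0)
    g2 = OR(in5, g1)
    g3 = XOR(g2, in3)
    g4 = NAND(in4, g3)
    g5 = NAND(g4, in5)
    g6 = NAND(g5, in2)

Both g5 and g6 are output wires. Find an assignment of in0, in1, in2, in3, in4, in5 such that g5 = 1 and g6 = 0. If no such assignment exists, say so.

in0=0, in1=1, in2=1, in3=0, in4=1, in5=1

Check with in0=0, in1=1, in2=1, in3=0, in4=1, in5=1:
g1 = XOR(in1, in0) = XOR(1, 0) = 1
g2 = OR(in5, g1) = OR(1, 1) = 1
g3 = XOR(g2, in3) = XOR(1, 0) = 1
g4 = NAND(in4, g3) = NAND(1, 1) = 0
g5 = NAND(g4, in5) = NAND(0, 1) = 1
g6 = NAND(g5, in2) = NAND(1, 1) = 0
So g5 = 1 and g6 = 0.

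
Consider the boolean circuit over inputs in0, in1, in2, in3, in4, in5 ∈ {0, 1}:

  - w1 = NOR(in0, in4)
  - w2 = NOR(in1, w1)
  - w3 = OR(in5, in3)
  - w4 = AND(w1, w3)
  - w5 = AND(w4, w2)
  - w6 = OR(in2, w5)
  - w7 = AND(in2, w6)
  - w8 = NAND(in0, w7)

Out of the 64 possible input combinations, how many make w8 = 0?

16

w8 = NAND(in0, w7) must be 0, so both in0 = 1 and w7 = 1.
Enumerating the 64 input combinations, 16 give w8 = 0 and 48 give w8 = 1.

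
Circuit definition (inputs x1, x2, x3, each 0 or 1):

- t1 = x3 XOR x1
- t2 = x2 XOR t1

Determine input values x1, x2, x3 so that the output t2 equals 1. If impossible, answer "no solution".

x1=0, x2=1, x3=0

t2 = x2 XOR t1 must be 1, so x2 and t1 differ.
Check with x1=0, x2=1, x3=0:
t1 = x3 XOR x1 = 0 XOR 0 = 0
t2 = x2 XOR t1 = 1 XOR 0 = 1
So t2 = 1 as required.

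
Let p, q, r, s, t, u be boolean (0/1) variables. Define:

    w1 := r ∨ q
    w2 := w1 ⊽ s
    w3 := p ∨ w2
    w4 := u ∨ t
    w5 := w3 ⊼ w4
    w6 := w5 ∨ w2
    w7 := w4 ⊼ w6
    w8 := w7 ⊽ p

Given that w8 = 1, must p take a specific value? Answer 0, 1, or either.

w8 = w7 ⊽ p must be 1, so both w7 = 0 and p = 0.
Every assignment with w8 = 1 has p = 0; there are 24 such assignment(s).

0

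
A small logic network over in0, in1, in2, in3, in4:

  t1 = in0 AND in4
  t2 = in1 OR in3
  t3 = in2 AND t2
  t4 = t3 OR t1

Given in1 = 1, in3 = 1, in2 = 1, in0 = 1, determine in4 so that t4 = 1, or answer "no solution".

in4=0

t4 = t3 OR t1 must be 1, so at least one of t3, t1 is 1.
Check with in1 = 1, in3 = 1, in2 = 1, in0 = 1 and in4=0:
t1 = in0 AND in4 = 1 AND 0 = 0
t2 = in1 OR in3 = 1 OR 1 = 1
t3 = in2 AND t2 = 1 AND 1 = 1
t4 = t3 OR t1 = 1 OR 0 = 1
So t4 = 1.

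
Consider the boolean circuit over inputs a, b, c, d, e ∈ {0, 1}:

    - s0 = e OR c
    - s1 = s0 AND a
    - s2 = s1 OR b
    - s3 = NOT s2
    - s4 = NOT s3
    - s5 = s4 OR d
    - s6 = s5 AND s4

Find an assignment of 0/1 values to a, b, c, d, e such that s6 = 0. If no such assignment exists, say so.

a=0, b=0, c=1, d=1, e=1

s6 = s5 AND s4 must be 0, so at least one of s5, s4 is 0.
Check with a=0, b=0, c=1, d=1, e=1:
s0 = e OR c = 1 OR 1 = 1
s1 = s0 AND a = 1 AND 0 = 0
s2 = s1 OR b = 0 OR 0 = 0
s3 = NOT s2 = NOT 0 = 1
s4 = NOT s3 = NOT 1 = 0
s5 = s4 OR d = 0 OR 1 = 1
s6 = s5 AND s4 = 1 AND 0 = 0
So s6 = 0 as required.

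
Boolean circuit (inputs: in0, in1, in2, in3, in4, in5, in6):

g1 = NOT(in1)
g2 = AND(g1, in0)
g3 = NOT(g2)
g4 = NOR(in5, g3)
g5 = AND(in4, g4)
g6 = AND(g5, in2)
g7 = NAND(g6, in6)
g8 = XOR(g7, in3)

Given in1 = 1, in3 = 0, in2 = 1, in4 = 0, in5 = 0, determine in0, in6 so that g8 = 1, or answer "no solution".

Check with in1 = 1, in3 = 0, in2 = 1, in4 = 0, in5 = 0 and in0=1, in6=0:
g1 = NOT(in1) = NOT 1 = 0
g2 = AND(g1, in0) = AND(0, 1) = 0
g3 = NOT(g2) = NOT 0 = 1
g4 = NOR(in5, g3) = NOR(0, 1) = 0
g5 = AND(in4, g4) = AND(0, 0) = 0
g6 = AND(g5, in2) = AND(0, 1) = 0
g7 = NAND(g6, in6) = NAND(0, 0) = 1
g8 = XOR(g7, in3) = XOR(1, 0) = 1
So g8 = 1.

in0=1 in6=0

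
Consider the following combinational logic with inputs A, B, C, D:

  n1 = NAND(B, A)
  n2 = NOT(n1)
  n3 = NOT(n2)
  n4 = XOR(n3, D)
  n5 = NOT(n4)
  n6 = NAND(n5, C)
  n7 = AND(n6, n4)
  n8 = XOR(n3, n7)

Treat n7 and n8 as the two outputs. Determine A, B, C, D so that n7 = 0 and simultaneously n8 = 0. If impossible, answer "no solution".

A=1, B=1, C=1, D=0

Check with A=1, B=1, C=1, D=0:
n1 = NAND(B, A) = NAND(1, 1) = 0
n2 = NOT(n1) = NOT 0 = 1
n3 = NOT(n2) = NOT 1 = 0
n4 = XOR(n3, D) = XOR(0, 0) = 0
n5 = NOT(n4) = NOT 0 = 1
n6 = NAND(n5, C) = NAND(1, 1) = 0
n7 = AND(n6, n4) = AND(0, 0) = 0
n8 = XOR(n3, n7) = XOR(0, 0) = 0
So n7 = 0 and n8 = 0.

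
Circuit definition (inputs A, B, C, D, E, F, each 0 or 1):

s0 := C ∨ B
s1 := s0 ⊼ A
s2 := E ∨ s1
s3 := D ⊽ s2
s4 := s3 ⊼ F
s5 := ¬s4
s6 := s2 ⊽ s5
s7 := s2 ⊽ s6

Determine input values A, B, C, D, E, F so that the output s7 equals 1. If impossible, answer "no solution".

A=1 B=1 C=0 D=0 E=0 F=1

s7 = s2 ⊽ s6 must be 1, so both s2 = 0 and s6 = 0.
s2 = E ∨ s1 must be 0, so both E = 0 and s1 = 0.
Check with A=1 B=1 C=0 D=0 E=0 F=1:
s0 = C ∨ B = 0 ∨ 1 = 1
s1 = s0 ⊼ A = 1 ⊼ 1 = 0
s2 = E ∨ s1 = 0 ∨ 0 = 0
s3 = D ⊽ s2 = 0 ⊽ 0 = 1
s4 = s3 ⊼ F = 1 ⊼ 1 = 0
s5 = ¬s4 = ¬0 = 1
s6 = s2 ⊽ s5 = 0 ⊽ 1 = 0
s7 = s2 ⊽ s6 = 0 ⊽ 0 = 1
So s7 = 1 as required.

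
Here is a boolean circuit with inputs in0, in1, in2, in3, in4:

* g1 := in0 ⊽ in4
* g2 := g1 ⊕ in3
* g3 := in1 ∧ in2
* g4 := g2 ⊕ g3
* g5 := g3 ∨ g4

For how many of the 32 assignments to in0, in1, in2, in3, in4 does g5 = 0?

12

g5 = g3 ∨ g4 must be 0, so both g3 = 0 and g4 = 0.
Enumerating the 32 input combinations, 12 give g5 = 0 and 20 give g5 = 1.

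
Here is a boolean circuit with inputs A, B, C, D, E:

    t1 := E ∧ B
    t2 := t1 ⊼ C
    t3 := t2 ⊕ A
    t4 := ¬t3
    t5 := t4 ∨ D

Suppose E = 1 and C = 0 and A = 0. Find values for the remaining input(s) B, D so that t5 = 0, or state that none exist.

B=1, D=0

Check with E = 1 and C = 0 and A = 0 and B=1, D=0:
t1 = E ∧ B = 1 ∧ 1 = 1
t2 = t1 ⊼ C = 1 ⊼ 0 = 1
t3 = t2 ⊕ A = 1 ⊕ 0 = 1
t4 = ¬t3 = ¬1 = 0
t5 = t4 ∨ D = 0 ∨ 0 = 0
So t5 = 0.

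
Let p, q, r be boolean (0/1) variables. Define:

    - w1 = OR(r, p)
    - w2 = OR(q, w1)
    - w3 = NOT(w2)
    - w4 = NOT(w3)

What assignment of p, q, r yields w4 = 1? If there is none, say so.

w4 = NOT(w3) must be 1, so w3 = 0.
w3 = NOT(w2) must be 0, so w2 = 1.
w2 = OR(q, w1) must be 1, so at least one of q, w1 is 1.
Check with p=1, q=0, r=1:
w1 = OR(r, p) = OR(1, 1) = 1
w2 = OR(q, w1) = OR(0, 1) = 1
w3 = NOT(w2) = NOT 1 = 0
w4 = NOT(w3) = NOT 0 = 1
So w4 = 1 as required.

p=1, q=0, r=1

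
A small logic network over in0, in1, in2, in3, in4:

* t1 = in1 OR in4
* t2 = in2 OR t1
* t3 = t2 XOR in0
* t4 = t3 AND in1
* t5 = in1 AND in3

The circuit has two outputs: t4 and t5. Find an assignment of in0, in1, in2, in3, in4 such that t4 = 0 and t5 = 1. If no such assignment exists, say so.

in0=1, in1=1, in2=0, in3=1, in4=0

Check with in0=1, in1=1, in2=0, in3=1, in4=0:
t1 = in1 OR in4 = 1 OR 0 = 1
t2 = in2 OR t1 = 0 OR 1 = 1
t3 = t2 XOR in0 = 1 XOR 1 = 0
t4 = t3 AND in1 = 0 AND 1 = 0
t5 = in1 AND in3 = 1 AND 1 = 1
So t4 = 0 and t5 = 1.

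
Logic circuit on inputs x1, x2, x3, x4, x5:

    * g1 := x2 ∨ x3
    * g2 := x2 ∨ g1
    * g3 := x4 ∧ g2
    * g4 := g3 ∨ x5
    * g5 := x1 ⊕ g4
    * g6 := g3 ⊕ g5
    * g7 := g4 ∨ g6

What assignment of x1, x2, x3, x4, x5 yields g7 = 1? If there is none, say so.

Check with x1=1, x2=1, x3=0, x4=1, x5=1:
g1 = x2 ∨ x3 = 1 ∨ 0 = 1
g2 = x2 ∨ g1 = 1 ∨ 1 = 1
g3 = x4 ∧ g2 = 1 ∧ 1 = 1
g4 = g3 ∨ x5 = 1 ∨ 1 = 1
g5 = x1 ⊕ g4 = 1 ⊕ 1 = 0
g6 = g3 ⊕ g5 = 1 ⊕ 0 = 1
g7 = g4 ∨ g6 = 1 ∨ 1 = 1
So g7 = 1 as required.

x1=1, x2=1, x3=0, x4=1, x5=1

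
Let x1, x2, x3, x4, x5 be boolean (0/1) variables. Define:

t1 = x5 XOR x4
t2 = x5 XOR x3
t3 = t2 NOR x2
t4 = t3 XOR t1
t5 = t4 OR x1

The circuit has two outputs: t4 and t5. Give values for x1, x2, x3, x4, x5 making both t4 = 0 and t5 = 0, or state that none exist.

Check with x1=0, x2=1, x3=0, x4=0, x5=0:
t1 = x5 XOR x4 = 0 XOR 0 = 0
t2 = x5 XOR x3 = 0 XOR 0 = 0
t3 = t2 NOR x2 = 0 NOR 1 = 0
t4 = t3 XOR t1 = 0 XOR 0 = 0
t5 = t4 OR x1 = 0 OR 0 = 0
So t4 = 0 and t5 = 0.

x1=0, x2=1, x3=0, x4=0, x5=0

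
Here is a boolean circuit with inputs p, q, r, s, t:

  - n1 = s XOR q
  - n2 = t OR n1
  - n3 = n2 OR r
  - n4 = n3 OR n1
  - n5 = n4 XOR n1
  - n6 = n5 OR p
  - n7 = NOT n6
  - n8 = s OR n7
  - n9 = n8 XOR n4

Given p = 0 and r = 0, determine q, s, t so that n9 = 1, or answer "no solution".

q=0 s=0 t=1

Check with p = 0 and r = 0 and q=0, s=0, t=1:
n1 = s XOR q = 0 XOR 0 = 0
n2 = t OR n1 = 1 OR 0 = 1
n3 = n2 OR r = 1 OR 0 = 1
n4 = n3 OR n1 = 1 OR 0 = 1
n5 = n4 XOR n1 = 1 XOR 0 = 1
n6 = n5 OR p = 1 OR 0 = 1
n7 = NOT n6 = NOT 1 = 0
n8 = s OR n7 = 0 OR 0 = 0
n9 = n8 XOR n4 = 0 XOR 1 = 1
So n9 = 1.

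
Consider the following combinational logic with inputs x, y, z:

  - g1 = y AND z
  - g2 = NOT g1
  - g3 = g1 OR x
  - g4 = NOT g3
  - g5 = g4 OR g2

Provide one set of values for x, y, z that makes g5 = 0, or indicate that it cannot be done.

x=0, y=1, z=1

g5 = g4 OR g2 must be 0, so both g4 = 0 and g2 = 0.
g4 = NOT g3 must be 0, so g3 = 1.
Check with x=0, y=1, z=1:
g1 = y AND z = 1 AND 1 = 1
g2 = NOT g1 = NOT 1 = 0
g3 = g1 OR x = 1 OR 0 = 1
g4 = NOT g3 = NOT 1 = 0
g5 = g4 OR g2 = 0 OR 0 = 0
So g5 = 0 as required.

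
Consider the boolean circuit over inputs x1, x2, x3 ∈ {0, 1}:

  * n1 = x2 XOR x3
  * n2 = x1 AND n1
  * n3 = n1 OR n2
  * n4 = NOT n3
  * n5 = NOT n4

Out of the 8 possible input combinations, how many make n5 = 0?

4

n5 = NOT n4 must be 0, so n4 = 1.
n4 = NOT n3 must be 1, so n3 = 0.
Enumerating the 8 input combinations, 4 give n5 = 0 and 4 give n5 = 1.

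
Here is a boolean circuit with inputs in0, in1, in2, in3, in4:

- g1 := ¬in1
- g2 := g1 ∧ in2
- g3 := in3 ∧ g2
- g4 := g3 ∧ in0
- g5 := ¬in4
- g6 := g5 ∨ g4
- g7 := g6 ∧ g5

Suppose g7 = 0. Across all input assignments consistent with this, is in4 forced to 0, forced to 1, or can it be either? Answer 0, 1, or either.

g7 = g6 ∧ g5 must be 0, so at least one of g6, g5 is 0.
Every assignment with g7 = 0 has in4 = 1; there are 16 such assignment(s).

1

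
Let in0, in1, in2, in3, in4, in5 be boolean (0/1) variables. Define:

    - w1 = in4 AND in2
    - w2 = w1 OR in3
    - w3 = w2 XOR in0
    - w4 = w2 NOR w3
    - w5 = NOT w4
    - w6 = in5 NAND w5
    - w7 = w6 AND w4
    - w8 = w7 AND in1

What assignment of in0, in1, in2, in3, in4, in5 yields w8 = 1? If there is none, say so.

in0=0, in1=1, in2=1, in3=0, in4=0, in5=0

w8 = w7 AND in1 must be 1, so both w7 = 1 and in1 = 1.
Check with in0=0, in1=1, in2=1, in3=0, in4=0, in5=0:
w1 = in4 AND in2 = 0 AND 1 = 0
w2 = w1 OR in3 = 0 OR 0 = 0
w3 = w2 XOR in0 = 0 XOR 0 = 0
w4 = w2 NOR w3 = 0 NOR 0 = 1
w5 = NOT w4 = NOT 1 = 0
w6 = in5 NAND w5 = 0 NAND 0 = 1
w7 = w6 AND w4 = 1 AND 1 = 1
w8 = w7 AND in1 = 1 AND 1 = 1
So w8 = 1 as required.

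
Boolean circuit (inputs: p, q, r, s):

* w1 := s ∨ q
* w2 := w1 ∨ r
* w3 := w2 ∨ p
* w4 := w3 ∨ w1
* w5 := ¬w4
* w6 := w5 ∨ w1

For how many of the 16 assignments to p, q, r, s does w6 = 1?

13

w6 = w5 ∨ w1 must be 1, so at least one of w5, w1 is 1.
Enumerating the 16 input combinations, 13 give w6 = 1 and 3 give w6 = 0.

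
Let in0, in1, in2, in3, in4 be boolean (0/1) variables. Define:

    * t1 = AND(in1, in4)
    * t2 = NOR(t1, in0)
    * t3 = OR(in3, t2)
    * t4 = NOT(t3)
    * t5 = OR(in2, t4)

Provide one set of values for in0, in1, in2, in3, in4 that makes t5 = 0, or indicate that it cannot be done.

Check with in0=1, in1=1, in2=0, in3=1, in4=0:
t1 = AND(in1, in4) = AND(1, 0) = 0
t2 = NOR(t1, in0) = NOR(0, 1) = 0
t3 = OR(in3, t2) = OR(1, 0) = 1
t4 = NOT(t3) = NOT 1 = 0
t5 = OR(in2, t4) = OR(0, 0) = 0
So t5 = 0 as required.

in0=1, in1=1, in2=0, in3=1, in4=0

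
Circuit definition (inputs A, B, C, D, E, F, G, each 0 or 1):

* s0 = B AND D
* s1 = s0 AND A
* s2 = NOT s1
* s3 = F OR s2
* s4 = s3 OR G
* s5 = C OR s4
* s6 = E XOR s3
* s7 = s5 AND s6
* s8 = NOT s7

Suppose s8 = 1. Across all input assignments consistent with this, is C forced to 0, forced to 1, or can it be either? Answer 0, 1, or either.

either

Both values of C occur among assignments with s8 = 1:
  C=0: A=0, B=0, C=0, D=0, E=1, F=0, G=0
  C=1: A=0, B=0, C=1, D=0, E=1, F=0, G=0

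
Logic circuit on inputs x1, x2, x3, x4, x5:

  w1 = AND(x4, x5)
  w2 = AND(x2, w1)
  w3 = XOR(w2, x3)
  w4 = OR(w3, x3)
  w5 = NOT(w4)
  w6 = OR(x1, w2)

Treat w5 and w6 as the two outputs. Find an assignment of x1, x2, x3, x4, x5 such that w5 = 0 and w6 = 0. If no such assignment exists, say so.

Check with x1=0 x2=0 x3=1 x4=1 x5=0:
w1 = AND(x4, x5) = AND(1, 0) = 0
w2 = AND(x2, w1) = AND(0, 0) = 0
w3 = XOR(w2, x3) = XOR(0, 1) = 1
w4 = OR(w3, x3) = OR(1, 1) = 1
w5 = NOT(w4) = NOT 1 = 0
w6 = OR(x1, w2) = OR(0, 0) = 0
So w5 = 0 and w6 = 0.

x1=0 x2=0 x3=1 x4=1 x5=0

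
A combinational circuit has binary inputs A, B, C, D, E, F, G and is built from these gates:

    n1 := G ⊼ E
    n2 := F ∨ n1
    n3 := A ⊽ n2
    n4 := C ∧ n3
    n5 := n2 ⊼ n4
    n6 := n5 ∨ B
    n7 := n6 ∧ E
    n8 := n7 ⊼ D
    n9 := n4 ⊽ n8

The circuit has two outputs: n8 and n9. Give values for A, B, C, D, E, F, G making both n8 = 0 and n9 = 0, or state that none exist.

A=0, B=1, C=1, D=1, E=1, F=0, G=1

Check with A=0, B=1, C=1, D=1, E=1, F=0, G=1:
n1 = G ⊼ E = 1 ⊼ 1 = 0
n2 = F ∨ n1 = 0 ∨ 0 = 0
n3 = A ⊽ n2 = 0 ⊽ 0 = 1
n4 = C ∧ n3 = 1 ∧ 1 = 1
n5 = n2 ⊼ n4 = 0 ⊼ 1 = 1
n6 = n5 ∨ B = 1 ∨ 1 = 1
n7 = n6 ∧ E = 1 ∧ 1 = 1
n8 = n7 ⊼ D = 1 ⊼ 1 = 0
n9 = n4 ⊽ n8 = 1 ⊽ 0 = 0
So n8 = 0 and n9 = 0.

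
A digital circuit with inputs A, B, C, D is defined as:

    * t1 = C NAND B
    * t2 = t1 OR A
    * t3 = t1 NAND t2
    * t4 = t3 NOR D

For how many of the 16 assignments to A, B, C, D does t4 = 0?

10

t4 = t3 NOR D must be 0, so at least one of t3, D is 1.
Enumerating the 16 input combinations, 10 give t4 = 0 and 6 give t4 = 1.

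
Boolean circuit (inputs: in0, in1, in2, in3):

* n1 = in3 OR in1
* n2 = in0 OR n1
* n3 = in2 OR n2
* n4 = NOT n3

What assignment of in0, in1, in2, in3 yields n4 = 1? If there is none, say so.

in0=0 in1=0 in2=0 in3=0

n4 = NOT n3 must be 1, so n3 = 0.
n3 = in2 OR n2 must be 0, so both in2 = 0 and n2 = 0.
n2 = in0 OR n1 must be 0, so both in0 = 0 and n1 = 0.
Check with in0=0 in1=0 in2=0 in3=0:
n1 = in3 OR in1 = 0 OR 0 = 0
n2 = in0 OR n1 = 0 OR 0 = 0
n3 = in2 OR n2 = 0 OR 0 = 0
n4 = NOT n3 = NOT 0 = 1
So n4 = 1 as required.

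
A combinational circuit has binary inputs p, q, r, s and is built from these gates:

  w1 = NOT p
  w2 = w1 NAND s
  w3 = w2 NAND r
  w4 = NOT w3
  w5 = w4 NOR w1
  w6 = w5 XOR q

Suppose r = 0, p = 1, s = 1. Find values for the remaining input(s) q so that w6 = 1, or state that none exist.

q=0

w6 = w5 XOR q must be 1, so w5 and q differ.
Check with r = 0, p = 1, s = 1 and q=0:
w1 = NOT p = NOT 1 = 0
w2 = w1 NAND s = 0 NAND 1 = 1
w3 = w2 NAND r = 1 NAND 0 = 1
w4 = NOT w3 = NOT 1 = 0
w5 = w4 NOR w1 = 0 NOR 0 = 1
w6 = w5 XOR q = 1 XOR 0 = 1
So w6 = 1.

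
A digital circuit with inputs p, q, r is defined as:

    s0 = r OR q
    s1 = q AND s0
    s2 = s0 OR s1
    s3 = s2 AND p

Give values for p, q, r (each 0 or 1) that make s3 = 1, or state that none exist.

Check with p=1 q=1 r=0:
s0 = r OR q = 0 OR 1 = 1
s1 = q AND s0 = 1 AND 1 = 1
s2 = s0 OR s1 = 1 OR 1 = 1
s3 = s2 AND p = 1 AND 1 = 1
So s3 = 1 as required.

p=1 q=1 r=0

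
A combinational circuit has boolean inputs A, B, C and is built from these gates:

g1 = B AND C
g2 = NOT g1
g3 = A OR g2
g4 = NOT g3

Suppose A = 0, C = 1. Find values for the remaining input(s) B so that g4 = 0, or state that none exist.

g4 = NOT g3 must be 0, so g3 = 1.
Check with A = 0, C = 1 and B=0:
g1 = B AND C = 0 AND 1 = 0
g2 = NOT g1 = NOT 0 = 1
g3 = A OR g2 = 0 OR 1 = 1
g4 = NOT g3 = NOT 1 = 0
So g4 = 0.

B=0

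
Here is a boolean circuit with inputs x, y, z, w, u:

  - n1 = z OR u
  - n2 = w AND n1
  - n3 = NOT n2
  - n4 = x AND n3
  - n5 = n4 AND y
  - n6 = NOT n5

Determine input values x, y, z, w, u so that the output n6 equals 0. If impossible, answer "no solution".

Check with x=1 y=1 z=1 w=0 u=1:
n1 = z OR u = 1 OR 1 = 1
n2 = w AND n1 = 0 AND 1 = 0
n3 = NOT n2 = NOT 0 = 1
n4 = x AND n3 = 1 AND 1 = 1
n5 = n4 AND y = 1 AND 1 = 1
n6 = NOT n5 = NOT 1 = 0
So n6 = 0 as required.

x=1 y=1 z=1 w=0 u=1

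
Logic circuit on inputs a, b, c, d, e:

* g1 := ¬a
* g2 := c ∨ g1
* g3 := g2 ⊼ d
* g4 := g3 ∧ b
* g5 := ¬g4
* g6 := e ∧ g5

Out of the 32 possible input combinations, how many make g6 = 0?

21

g6 = e ∧ g5 must be 0, so at least one of e, g5 is 0.
Enumerating the 32 input combinations, 21 give g6 = 0 and 11 give g6 = 1.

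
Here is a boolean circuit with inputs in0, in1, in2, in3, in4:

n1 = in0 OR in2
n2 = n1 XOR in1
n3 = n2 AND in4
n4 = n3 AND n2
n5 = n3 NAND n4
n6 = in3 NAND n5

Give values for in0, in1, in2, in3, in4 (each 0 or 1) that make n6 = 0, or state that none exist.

in0=0, in1=1, in2=0, in3=1, in4=0

n6 = in3 NAND n5 must be 0, so both in3 = 1 and n5 = 1.
n5 = n3 NAND n4 must be 1, so at least one of n3, n4 is 0.
Check with in0=0, in1=1, in2=0, in3=1, in4=0:
n1 = in0 OR in2 = 0 OR 0 = 0
n2 = n1 XOR in1 = 0 XOR 1 = 1
n3 = n2 AND in4 = 1 AND 0 = 0
n4 = n3 AND n2 = 0 AND 1 = 0
n5 = n3 NAND n4 = 0 NAND 0 = 1
n6 = in3 NAND n5 = 1 NAND 1 = 0
So n6 = 0 as required.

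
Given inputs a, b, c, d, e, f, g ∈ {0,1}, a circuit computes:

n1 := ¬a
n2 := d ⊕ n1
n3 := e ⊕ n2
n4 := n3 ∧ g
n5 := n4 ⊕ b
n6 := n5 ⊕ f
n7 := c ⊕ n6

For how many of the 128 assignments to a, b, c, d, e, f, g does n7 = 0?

n7 = c ⊕ n6 must be 0, so c and n6 are equal.
Enumerating the 128 input combinations, 64 give n7 = 0 and 64 give n7 = 1.

64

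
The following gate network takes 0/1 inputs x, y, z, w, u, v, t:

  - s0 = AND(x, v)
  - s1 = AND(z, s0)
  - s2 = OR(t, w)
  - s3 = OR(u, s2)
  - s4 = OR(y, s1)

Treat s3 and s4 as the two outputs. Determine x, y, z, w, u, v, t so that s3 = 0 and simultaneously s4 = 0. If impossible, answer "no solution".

Check with x=0 y=0 z=1 w=0 u=0 v=0 t=0:
s0 = AND(x, v) = AND(0, 0) = 0
s1 = AND(z, s0) = AND(1, 0) = 0
s2 = OR(t, w) = OR(0, 0) = 0
s3 = OR(u, s2) = OR(0, 0) = 0
s4 = OR(y, s1) = OR(0, 0) = 0
So s3 = 0 and s4 = 0.

x=0 y=0 z=1 w=0 u=0 v=0 t=0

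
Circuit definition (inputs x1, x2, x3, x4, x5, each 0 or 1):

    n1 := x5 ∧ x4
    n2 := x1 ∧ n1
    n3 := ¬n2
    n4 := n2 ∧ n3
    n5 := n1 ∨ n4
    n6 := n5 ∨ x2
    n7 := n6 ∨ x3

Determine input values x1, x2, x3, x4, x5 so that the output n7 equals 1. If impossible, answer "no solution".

x1=1 x2=0 x3=1 x4=1 x5=0

n7 = n6 ∨ x3 must be 1, so at least one of n6, x3 is 1.
Check with x1=1 x2=0 x3=1 x4=1 x5=0:
n1 = x5 ∧ x4 = 0 ∧ 1 = 0
n2 = x1 ∧ n1 = 1 ∧ 0 = 0
n3 = ¬n2 = ¬0 = 1
n4 = n2 ∧ n3 = 0 ∧ 1 = 0
n5 = n1 ∨ n4 = 0 ∨ 0 = 0
n6 = n5 ∨ x2 = 0 ∨ 0 = 0
n7 = n6 ∨ x3 = 0 ∨ 1 = 1
So n7 = 1 as required.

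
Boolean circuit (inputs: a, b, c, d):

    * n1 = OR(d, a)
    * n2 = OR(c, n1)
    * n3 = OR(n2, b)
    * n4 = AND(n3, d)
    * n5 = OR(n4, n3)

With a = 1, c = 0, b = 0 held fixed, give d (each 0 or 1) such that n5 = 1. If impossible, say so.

d=1

n5 = OR(n4, n3) must be 1, so at least one of n4, n3 is 1.
Check with a = 1, c = 0, b = 0 and d=1:
n1 = OR(d, a) = OR(1, 1) = 1
n2 = OR(c, n1) = OR(0, 1) = 1
n3 = OR(n2, b) = OR(1, 0) = 1
n4 = AND(n3, d) = AND(1, 1) = 1
n5 = OR(n4, n3) = OR(1, 1) = 1
So n5 = 1.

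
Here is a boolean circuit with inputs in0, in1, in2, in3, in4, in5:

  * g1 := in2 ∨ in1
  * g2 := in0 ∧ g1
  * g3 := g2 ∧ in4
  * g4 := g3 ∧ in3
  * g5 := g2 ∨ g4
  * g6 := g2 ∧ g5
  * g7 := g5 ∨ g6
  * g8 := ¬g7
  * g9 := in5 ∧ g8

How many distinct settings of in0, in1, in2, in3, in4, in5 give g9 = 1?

g9 = in5 ∧ g8 must be 1, so both in5 = 1 and g8 = 1.
g8 = ¬g7 must be 1, so g7 = 0.
g7 = g5 ∨ g6 must be 0, so both g5 = 0 and g6 = 0.
Enumerating the 64 input combinations, 20 give g9 = 1 and 44 give g9 = 0.

20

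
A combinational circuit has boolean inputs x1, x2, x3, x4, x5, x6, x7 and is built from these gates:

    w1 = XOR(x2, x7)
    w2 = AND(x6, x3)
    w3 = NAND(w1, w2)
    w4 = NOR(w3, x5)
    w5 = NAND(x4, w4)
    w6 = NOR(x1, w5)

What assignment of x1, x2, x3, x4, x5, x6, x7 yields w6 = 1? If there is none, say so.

x1=0, x2=1, x3=1, x4=1, x5=0, x6=1, x7=0

w6 = NOR(x1, w5) must be 1, so both x1 = 0 and w5 = 0.
w5 = NAND(x4, w4) must be 0, so both x4 = 1 and w4 = 1.
w4 = NOR(w3, x5) must be 1, so both w3 = 0 and x5 = 0.
Check with x1=0, x2=1, x3=1, x4=1, x5=0, x6=1, x7=0:
w1 = XOR(x2, x7) = XOR(1, 0) = 1
w2 = AND(x6, x3) = AND(1, 1) = 1
w3 = NAND(w1, w2) = NAND(1, 1) = 0
w4 = NOR(w3, x5) = NOR(0, 0) = 1
w5 = NAND(x4, w4) = NAND(1, 1) = 0
w6 = NOR(x1, w5) = NOR(0, 0) = 1
So w6 = 1 as required.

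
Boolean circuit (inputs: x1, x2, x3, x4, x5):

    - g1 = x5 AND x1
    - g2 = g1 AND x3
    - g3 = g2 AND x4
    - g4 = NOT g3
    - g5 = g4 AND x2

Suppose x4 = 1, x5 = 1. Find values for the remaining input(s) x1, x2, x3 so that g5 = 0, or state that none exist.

g5 = g4 AND x2 must be 0, so at least one of g4, x2 is 0.
Check with x4 = 1, x5 = 1 and x1=1, x2=1, x3=1:
g1 = x5 AND x1 = 1 AND 1 = 1
g2 = g1 AND x3 = 1 AND 1 = 1
g3 = g2 AND x4 = 1 AND 1 = 1
g4 = NOT g3 = NOT 1 = 0
g5 = g4 AND x2 = 0 AND 1 = 0
So g5 = 0.

x1=1 x2=1 x3=1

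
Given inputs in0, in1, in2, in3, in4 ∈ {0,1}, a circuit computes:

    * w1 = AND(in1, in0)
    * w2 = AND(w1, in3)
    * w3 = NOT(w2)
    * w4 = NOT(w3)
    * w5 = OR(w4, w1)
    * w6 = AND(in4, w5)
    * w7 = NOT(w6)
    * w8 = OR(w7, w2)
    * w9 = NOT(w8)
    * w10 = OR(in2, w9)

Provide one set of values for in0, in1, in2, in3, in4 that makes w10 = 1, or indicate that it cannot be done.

Check with in0=0, in1=0, in2=1, in3=0, in4=1:
w1 = AND(in1, in0) = AND(0, 0) = 0
w2 = AND(w1, in3) = AND(0, 0) = 0
w3 = NOT(w2) = NOT 0 = 1
w4 = NOT(w3) = NOT 1 = 0
w5 = OR(w4, w1) = OR(0, 0) = 0
w6 = AND(in4, w5) = AND(1, 0) = 0
w7 = NOT(w6) = NOT 0 = 1
w8 = OR(w7, w2) = OR(1, 0) = 1
w9 = NOT(w8) = NOT 1 = 0
w10 = OR(in2, w9) = OR(1, 0) = 1
So w10 = 1 as required.

in0=0, in1=0, in2=1, in3=0, in4=1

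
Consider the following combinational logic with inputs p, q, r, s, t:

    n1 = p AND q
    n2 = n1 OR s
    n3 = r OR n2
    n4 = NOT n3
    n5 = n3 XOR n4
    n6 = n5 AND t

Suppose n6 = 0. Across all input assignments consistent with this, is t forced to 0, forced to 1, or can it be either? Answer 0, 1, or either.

n6 = n5 AND t must be 0, so at least one of n5, t is 0.
Every assignment with n6 = 0 has t = 0; there are 16 such assignment(s).

0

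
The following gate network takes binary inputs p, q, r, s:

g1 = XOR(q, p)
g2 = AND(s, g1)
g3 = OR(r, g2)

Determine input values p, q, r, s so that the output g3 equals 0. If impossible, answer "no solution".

g3 = OR(r, g2) must be 0, so both r = 0 and g2 = 0.
Check with p=1 q=1 r=0 s=0:
g1 = XOR(q, p) = XOR(1, 1) = 0
g2 = AND(s, g1) = AND(0, 0) = 0
g3 = OR(r, g2) = OR(0, 0) = 0
So g3 = 0 as required.

p=1 q=1 r=0 s=0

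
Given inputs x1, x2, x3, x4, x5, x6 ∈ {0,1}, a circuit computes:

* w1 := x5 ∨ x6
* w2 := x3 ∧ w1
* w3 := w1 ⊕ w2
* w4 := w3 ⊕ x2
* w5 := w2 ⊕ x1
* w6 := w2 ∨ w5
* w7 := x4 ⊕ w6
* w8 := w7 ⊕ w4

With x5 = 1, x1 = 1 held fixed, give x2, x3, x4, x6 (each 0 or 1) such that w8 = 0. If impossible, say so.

Check with x5 = 1, x1 = 1 and x2=0, x3=0, x4=0, x6=0:
w1 = x5 ∨ x6 = 1 ∨ 0 = 1
w2 = x3 ∧ w1 = 0 ∧ 1 = 0
w3 = w1 ⊕ w2 = 1 ⊕ 0 = 1
w4 = w3 ⊕ x2 = 1 ⊕ 0 = 1
w5 = w2 ⊕ x1 = 0 ⊕ 1 = 1
w6 = w2 ∨ w5 = 0 ∨ 1 = 1
w7 = x4 ⊕ w6 = 0 ⊕ 1 = 1
w8 = w7 ⊕ w4 = 1 ⊕ 1 = 0
So w8 = 0.

x2=0, x3=0, x4=0, x6=0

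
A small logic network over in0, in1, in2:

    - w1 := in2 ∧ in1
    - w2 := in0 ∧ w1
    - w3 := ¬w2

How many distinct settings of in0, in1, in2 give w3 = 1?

w3 = ¬w2 must be 1, so w2 = 0.
w2 = in0 ∧ w1 must be 0, so at least one of in0, w1 is 0.
Enumerating the 8 input combinations, 7 give w3 = 1 and 1 give w3 = 0.

7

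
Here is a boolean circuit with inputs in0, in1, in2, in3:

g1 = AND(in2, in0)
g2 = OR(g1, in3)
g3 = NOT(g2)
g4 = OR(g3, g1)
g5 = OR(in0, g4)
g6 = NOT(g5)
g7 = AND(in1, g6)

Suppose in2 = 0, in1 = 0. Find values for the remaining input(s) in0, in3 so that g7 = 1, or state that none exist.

With in2 = 0, in1 = 0 fixed, none of the 4 settings of in0, in3 give g7 = 1.
For example, with in0=0, in3=0:
g1 = AND(in2, in0) = AND(0, 0) = 0
g2 = OR(g1, in3) = OR(0, 0) = 0
g3 = NOT(g2) = NOT 0 = 1
g4 = OR(g3, g1) = OR(1, 0) = 1
g5 = OR(in0, g4) = OR(0, 1) = 1
g6 = NOT(g5) = NOT 1 = 0
g7 = AND(in1, g6) = AND(0, 0) = 0
giving g7 = 0 ≠ 1.

no solution exists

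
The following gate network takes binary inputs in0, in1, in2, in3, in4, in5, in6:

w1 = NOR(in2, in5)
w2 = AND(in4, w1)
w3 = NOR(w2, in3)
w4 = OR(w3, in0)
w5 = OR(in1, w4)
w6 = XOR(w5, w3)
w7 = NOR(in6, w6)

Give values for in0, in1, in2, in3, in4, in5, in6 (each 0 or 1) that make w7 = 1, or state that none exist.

Check with in0=1 in1=1 in2=0 in3=0 in4=0 in5=0 in6=0:
w1 = NOR(in2, in5) = NOR(0, 0) = 1
w2 = AND(in4, w1) = AND(0, 1) = 0
w3 = NOR(w2, in3) = NOR(0, 0) = 1
w4 = OR(w3, in0) = OR(1, 1) = 1
w5 = OR(in1, w4) = OR(1, 1) = 1
w6 = XOR(w5, w3) = XOR(1, 1) = 0
w7 = NOR(in6, w6) = NOR(0, 0) = 1
So w7 = 1 as required.

in0=1 in1=1 in2=0 in3=0 in4=0 in5=0 in6=0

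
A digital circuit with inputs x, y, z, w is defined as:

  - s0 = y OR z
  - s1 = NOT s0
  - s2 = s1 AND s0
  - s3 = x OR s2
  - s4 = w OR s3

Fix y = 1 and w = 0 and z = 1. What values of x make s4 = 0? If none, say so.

Check with y = 1 and w = 0 and z = 1 and x=0:
s0 = y OR z = 1 OR 1 = 1
s1 = NOT s0 = NOT 1 = 0
s2 = s1 AND s0 = 0 AND 1 = 0
s3 = x OR s2 = 0 OR 0 = 0
s4 = w OR s3 = 0 OR 0 = 0
So s4 = 0.

x=0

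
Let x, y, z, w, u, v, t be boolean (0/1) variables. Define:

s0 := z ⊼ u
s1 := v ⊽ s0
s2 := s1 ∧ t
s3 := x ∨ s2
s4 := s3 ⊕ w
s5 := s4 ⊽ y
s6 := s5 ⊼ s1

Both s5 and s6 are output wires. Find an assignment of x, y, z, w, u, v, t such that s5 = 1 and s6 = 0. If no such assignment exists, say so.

x=0 y=0 z=1 w=0 u=1 v=0 t=0

Check with x=0 y=0 z=1 w=0 u=1 v=0 t=0:
s0 = z ⊼ u = 1 ⊼ 1 = 0
s1 = v ⊽ s0 = 0 ⊽ 0 = 1
s2 = s1 ∧ t = 1 ∧ 0 = 0
s3 = x ∨ s2 = 0 ∨ 0 = 0
s4 = s3 ⊕ w = 0 ⊕ 0 = 0
s5 = s4 ⊽ y = 0 ⊽ 0 = 1
s6 = s5 ⊼ s1 = 1 ⊼ 1 = 0
So s5 = 1 and s6 = 0.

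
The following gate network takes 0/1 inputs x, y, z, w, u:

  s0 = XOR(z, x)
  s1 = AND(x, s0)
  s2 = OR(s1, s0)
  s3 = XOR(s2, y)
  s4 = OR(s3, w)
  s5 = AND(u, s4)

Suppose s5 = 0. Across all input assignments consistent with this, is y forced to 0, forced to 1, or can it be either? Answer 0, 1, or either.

either

Both values of y occur among assignments with s5 = 0:
  y=0: x=0, y=0, z=0, w=0, u=0
  y=1: x=0, y=1, z=0, w=0, u=0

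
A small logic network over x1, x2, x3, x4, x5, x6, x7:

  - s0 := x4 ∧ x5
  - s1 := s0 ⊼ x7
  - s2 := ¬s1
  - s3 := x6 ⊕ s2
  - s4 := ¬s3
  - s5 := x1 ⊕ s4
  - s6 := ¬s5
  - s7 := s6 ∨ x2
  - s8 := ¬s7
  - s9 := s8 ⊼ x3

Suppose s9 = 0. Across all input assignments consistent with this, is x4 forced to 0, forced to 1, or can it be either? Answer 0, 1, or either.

Both values of x4 occur among assignments with s9 = 0:
  x4=0: x1=0, x2=0, x3=1, x4=0, x5=0, x6=0, x7=0
  x4=1: x1=0, x2=0, x3=1, x4=1, x5=0, x6=0, x7=0

either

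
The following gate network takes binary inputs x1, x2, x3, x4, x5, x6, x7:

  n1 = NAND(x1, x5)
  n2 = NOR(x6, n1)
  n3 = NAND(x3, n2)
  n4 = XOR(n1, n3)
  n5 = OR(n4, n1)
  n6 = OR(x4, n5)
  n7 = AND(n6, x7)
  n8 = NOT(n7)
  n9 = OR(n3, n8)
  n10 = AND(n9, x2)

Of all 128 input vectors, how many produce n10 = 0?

65

n10 = AND(n9, x2) must be 0, so at least one of n9, x2 is 0.
Enumerating the 128 input combinations, 65 give n10 = 0 and 63 give n10 = 1.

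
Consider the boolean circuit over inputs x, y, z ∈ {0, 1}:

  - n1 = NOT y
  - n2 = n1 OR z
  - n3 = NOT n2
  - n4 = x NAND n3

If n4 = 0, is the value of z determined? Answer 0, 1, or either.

0

n4 = x NAND n3 must be 0, so both x = 1 and n3 = 1.
n3 = NOT n2 must be 1, so n2 = 0.
n2 = n1 OR z must be 0, so both n1 = 0 and z = 0.
Every assignment with n4 = 0 has z = 0; there are 1 such assignment(s).
  x=1, y=1, z=0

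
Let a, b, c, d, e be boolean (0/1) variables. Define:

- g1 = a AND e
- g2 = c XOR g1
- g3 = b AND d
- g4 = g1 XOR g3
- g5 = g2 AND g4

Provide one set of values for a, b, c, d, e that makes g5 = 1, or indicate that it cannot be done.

a=1, b=1, c=0, d=0, e=1

g5 = g2 AND g4 must be 1, so both g2 = 1 and g4 = 1.
Check with a=1, b=1, c=0, d=0, e=1:
g1 = a AND e = 1 AND 1 = 1
g2 = c XOR g1 = 0 XOR 1 = 1
g3 = b AND d = 1 AND 0 = 0
g4 = g1 XOR g3 = 1 XOR 0 = 1
g5 = g2 AND g4 = 1 AND 1 = 1
So g5 = 1 as required.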